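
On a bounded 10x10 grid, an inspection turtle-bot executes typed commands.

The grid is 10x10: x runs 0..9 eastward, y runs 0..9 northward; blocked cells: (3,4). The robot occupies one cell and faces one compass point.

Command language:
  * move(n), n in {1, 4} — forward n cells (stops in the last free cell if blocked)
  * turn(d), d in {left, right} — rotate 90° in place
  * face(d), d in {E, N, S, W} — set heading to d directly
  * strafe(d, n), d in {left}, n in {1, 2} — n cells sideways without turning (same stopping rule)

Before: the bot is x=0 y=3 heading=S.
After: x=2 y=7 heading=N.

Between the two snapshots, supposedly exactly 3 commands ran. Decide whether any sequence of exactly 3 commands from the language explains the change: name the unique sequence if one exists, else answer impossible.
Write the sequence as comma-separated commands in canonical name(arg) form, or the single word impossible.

key: cell and facing (now N) both changed — the 3 commands mix motion and turning
begin: x=0 y=3 heading=S
t=1 strafe(left, 2) ⇒ x=2 y=3 heading=S
t=2 face(N) ⇒ x=2 y=3 heading=N
t=3 move(4) ⇒ x=2 y=7 heading=N
no rival 3-sequence matches.

strafe(left, 2), face(N), move(4)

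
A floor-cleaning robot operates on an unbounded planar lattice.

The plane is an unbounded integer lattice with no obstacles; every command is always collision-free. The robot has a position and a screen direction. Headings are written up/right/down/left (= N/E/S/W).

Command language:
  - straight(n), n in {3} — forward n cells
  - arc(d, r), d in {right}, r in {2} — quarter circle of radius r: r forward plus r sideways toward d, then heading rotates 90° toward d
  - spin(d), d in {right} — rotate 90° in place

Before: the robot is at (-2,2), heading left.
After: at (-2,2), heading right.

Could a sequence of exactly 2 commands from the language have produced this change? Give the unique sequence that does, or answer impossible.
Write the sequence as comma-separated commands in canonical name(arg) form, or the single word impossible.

spin(right), spin(right)

key: parked at (-2,2) the whole time — nothing moves the robot
initial: at (-2,2), heading left
step 1 (spin(right)): at (-2,2), heading up
step 2 (spin(right)): at (-2,2), heading right
all 9 alternatives checked — unique.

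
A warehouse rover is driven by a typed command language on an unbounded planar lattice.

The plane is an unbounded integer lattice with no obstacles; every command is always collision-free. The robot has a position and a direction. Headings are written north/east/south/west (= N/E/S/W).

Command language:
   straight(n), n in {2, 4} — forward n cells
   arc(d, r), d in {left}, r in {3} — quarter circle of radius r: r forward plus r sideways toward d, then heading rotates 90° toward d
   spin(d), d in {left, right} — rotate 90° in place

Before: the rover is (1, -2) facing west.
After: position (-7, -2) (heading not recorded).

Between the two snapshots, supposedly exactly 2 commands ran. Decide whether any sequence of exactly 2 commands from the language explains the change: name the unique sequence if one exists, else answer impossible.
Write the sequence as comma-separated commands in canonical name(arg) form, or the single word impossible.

start: (1, -2) facing west
t=1 straight(4) ⇒ (-3, -2) facing west
t=2 straight(4) ⇒ (-7, -2) facing west
all 25 alternatives checked — unique.

straight(4), straight(4)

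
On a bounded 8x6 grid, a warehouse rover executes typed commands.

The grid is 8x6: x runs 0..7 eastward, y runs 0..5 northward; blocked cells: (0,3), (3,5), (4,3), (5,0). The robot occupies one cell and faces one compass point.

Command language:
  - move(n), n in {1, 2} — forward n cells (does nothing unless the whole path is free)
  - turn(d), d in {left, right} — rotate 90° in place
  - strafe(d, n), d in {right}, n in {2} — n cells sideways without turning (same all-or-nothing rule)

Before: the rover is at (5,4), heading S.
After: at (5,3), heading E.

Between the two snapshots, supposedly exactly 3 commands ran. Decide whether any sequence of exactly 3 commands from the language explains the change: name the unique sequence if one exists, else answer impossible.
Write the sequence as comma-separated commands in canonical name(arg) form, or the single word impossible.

move(1), strafe(right, 2), turn(left)

key: cell and facing (now E) both changed — the 3 commands mix motion and turning
begin: at (5,4), heading S
step 1 (move(1)): at (5,3), heading S
step 2 (strafe(right, 2)): at (5,3), heading S
step 3 (turn(left)): at (5,3), heading E
no other 3-command option fits: unique.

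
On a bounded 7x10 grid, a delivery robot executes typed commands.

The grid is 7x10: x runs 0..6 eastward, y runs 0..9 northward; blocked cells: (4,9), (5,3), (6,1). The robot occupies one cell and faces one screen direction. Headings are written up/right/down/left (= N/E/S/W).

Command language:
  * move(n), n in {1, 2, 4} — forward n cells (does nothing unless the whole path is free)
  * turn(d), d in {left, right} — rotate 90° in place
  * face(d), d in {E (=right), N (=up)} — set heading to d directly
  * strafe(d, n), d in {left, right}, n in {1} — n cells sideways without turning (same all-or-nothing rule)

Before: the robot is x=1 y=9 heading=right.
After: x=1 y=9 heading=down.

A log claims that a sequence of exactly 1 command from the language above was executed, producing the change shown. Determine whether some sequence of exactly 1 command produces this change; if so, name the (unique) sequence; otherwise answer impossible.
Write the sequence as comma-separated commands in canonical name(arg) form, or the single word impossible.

turn(right)

key: (1,9) unchanged — the single command moves nothing
t0: x=1 y=9 heading=right
1. turn(right) → x=1 y=9 heading=down
uniquely the one of 9 1-step routes that fits.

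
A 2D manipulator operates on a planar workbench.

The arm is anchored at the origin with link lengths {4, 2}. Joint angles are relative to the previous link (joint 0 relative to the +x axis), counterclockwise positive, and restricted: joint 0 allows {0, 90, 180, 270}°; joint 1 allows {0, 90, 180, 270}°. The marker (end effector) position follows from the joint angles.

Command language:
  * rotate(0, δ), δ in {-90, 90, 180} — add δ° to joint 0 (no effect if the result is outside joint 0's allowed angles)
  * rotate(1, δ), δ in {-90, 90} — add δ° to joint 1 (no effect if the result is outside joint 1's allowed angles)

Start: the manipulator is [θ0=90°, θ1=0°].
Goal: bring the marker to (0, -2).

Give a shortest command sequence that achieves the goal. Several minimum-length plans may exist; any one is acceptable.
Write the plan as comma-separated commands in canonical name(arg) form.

from: [θ0=90°, θ1=0°]
t=1 rotate(1, -90) ⇒ [θ0=90°, θ1=270°]
t=2 rotate(1, -90) ⇒ [θ0=90°, θ1=180°]
t=3 rotate(0, 180) ⇒ [θ0=270°, θ1=180°]
shorter routes all fall short; 3 is best.

rotate(1, -90), rotate(1, -90), rotate(0, 180)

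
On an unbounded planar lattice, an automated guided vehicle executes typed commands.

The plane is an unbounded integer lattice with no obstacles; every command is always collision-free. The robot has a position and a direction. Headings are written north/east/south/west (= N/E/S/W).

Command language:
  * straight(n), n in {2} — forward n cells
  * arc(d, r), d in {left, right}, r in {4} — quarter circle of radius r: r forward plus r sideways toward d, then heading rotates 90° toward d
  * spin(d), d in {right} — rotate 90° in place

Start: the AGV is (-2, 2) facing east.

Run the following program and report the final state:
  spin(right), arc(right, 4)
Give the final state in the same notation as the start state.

(-6, -2) facing west

start: (-2, 2) facing east
1. spin(right) → (-2, 2) facing south
2. arc(right, 4) → (-6, -2) facing west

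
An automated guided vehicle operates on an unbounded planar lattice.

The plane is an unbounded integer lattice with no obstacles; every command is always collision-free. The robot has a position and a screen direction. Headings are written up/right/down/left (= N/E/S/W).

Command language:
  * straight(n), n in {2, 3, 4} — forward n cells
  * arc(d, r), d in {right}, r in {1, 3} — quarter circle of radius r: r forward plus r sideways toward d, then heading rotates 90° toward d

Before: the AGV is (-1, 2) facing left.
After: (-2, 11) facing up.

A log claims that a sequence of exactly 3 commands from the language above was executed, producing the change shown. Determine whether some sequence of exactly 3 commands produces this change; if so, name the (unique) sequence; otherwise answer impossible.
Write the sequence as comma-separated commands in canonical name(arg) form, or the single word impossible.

arc(right, 1), straight(4), straight(4)

key: position moved to (-2,11) AND the heading swung to N — translation plus rotation needed
t0: (-1, 2) facing left
step 1 (arc(right, 1)): (-2, 3) facing up
step 2 (straight(4)): (-2, 7) facing up
step 3 (straight(4)): (-2, 11) facing up
no other 3-command option fits: unique.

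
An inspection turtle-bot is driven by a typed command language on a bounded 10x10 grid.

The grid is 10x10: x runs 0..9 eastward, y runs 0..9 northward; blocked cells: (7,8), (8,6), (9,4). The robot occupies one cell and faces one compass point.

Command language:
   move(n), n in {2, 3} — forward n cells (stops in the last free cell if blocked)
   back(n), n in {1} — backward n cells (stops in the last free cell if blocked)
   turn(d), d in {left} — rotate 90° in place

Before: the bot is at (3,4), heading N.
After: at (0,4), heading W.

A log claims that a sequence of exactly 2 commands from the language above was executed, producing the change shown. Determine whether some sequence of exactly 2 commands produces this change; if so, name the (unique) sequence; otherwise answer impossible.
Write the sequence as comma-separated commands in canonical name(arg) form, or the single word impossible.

turn(left), move(3)

key: cell and facing (now W) both changed — the 2 commands mix motion and turning
initial: at (3,4), heading N
t=1 turn(left) ⇒ at (3,4), heading W
t=2 move(3) ⇒ at (0,4), heading W
all 16 alternatives checked — unique.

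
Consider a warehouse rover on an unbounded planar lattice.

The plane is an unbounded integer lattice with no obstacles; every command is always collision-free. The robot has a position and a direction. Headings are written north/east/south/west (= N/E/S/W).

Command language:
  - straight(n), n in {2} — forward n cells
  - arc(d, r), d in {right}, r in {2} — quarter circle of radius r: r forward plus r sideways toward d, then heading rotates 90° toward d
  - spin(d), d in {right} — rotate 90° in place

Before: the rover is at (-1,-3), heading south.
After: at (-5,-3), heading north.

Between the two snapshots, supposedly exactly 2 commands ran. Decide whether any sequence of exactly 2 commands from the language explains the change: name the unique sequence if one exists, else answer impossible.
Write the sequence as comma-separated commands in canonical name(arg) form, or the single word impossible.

arc(right, 2), arc(right, 2)

key: position moved to (-5,-3) AND the heading swung to N — translation plus rotation needed
begin: at (-1,-3), heading south
t=1 arc(right, 2) ⇒ at (-3,-5), heading west
t=2 arc(right, 2) ⇒ at (-5,-3), heading north
all 9 alternatives checked — unique.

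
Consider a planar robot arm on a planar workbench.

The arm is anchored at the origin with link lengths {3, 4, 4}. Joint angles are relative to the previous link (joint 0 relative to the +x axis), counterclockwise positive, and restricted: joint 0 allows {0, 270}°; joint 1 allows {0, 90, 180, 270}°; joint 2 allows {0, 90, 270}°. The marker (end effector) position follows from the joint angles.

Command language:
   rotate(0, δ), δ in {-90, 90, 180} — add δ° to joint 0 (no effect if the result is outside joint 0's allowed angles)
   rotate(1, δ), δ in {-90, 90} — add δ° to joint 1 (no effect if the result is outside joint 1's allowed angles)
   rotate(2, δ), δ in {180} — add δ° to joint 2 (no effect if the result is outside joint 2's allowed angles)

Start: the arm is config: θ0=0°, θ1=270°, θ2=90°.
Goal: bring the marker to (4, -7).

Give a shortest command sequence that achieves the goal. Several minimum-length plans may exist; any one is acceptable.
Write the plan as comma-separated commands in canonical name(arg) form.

rotate(0, -90), rotate(1, 90)

begin: config: θ0=0°, θ1=270°, θ2=90°
step 1 (rotate(0, -90)): config: θ0=270°, θ1=270°, θ2=90°
step 2 (rotate(1, 90)): config: θ0=270°, θ1=0°, θ2=90°
no 1-step plan works, so 2 is optimal.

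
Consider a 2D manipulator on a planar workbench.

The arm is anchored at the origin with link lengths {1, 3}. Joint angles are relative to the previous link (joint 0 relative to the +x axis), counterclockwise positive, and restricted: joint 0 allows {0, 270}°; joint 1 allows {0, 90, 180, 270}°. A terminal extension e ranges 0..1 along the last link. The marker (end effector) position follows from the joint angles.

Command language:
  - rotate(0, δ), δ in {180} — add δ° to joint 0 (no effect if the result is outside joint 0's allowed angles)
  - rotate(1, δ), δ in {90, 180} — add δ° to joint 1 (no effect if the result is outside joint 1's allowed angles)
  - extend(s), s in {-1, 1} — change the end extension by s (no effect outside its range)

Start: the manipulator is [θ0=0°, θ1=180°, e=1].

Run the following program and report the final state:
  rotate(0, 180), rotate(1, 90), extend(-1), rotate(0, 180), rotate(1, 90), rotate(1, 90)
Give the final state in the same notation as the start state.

[θ0=0°, θ1=90°, e=0]

from: [θ0=0°, θ1=180°, e=1]
step 1 (rotate(0, 180)): [θ0=0°, θ1=180°, e=1]
step 2 (rotate(1, 90)): [θ0=0°, θ1=270°, e=1]
step 3 (extend(-1)): [θ0=0°, θ1=270°, e=0]
step 4 (rotate(0, 180)): [θ0=0°, θ1=270°, e=0]
step 5 (rotate(1, 90)): [θ0=0°, θ1=0°, e=0]
step 6 (rotate(1, 90)): [θ0=0°, θ1=90°, e=0]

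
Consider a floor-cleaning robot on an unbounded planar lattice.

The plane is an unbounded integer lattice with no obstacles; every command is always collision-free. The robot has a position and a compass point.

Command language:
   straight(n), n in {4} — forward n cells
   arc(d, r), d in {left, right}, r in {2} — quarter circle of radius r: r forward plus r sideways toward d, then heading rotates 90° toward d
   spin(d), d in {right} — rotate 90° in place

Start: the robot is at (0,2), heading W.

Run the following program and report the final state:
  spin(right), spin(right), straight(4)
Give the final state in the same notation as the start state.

at (4,2), heading E

begin: at (0,2), heading W
t=1 spin(right) ⇒ at (0,2), heading N
t=2 spin(right) ⇒ at (0,2), heading E
t=3 straight(4) ⇒ at (4,2), heading E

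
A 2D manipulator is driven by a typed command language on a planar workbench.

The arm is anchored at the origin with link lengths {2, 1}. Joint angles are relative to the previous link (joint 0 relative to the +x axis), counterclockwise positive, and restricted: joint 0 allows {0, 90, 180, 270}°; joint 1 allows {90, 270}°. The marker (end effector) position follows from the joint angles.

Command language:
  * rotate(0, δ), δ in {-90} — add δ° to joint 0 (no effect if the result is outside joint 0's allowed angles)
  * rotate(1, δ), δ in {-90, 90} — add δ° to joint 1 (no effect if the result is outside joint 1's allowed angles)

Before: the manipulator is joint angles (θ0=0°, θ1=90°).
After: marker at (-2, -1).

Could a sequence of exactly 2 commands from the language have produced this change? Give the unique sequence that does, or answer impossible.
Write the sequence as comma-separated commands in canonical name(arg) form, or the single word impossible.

rotate(0, -90), rotate(0, -90)

from: joint angles (θ0=0°, θ1=90°)
[1] after rotate(0, -90): joint angles (θ0=270°, θ1=90°)
[2] after rotate(0, -90): joint angles (θ0=180°, θ1=90°)
no rival 2-sequence matches.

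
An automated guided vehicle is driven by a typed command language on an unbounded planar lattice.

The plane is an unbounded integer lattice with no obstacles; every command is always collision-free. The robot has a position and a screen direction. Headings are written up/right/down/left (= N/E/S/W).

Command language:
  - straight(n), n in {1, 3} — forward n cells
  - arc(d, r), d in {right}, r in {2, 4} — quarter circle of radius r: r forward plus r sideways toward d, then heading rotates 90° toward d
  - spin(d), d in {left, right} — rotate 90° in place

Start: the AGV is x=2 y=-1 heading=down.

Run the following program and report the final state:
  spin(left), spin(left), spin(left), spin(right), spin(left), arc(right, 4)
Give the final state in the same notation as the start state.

x=-2 y=3 heading=up

begin: x=2 y=-1 heading=down
step 1 (spin(left)): x=2 y=-1 heading=right
step 2 (spin(left)): x=2 y=-1 heading=up
step 3 (spin(left)): x=2 y=-1 heading=left
step 4 (spin(right)): x=2 y=-1 heading=up
step 5 (spin(left)): x=2 y=-1 heading=left
step 6 (arc(right, 4)): x=-2 y=3 heading=up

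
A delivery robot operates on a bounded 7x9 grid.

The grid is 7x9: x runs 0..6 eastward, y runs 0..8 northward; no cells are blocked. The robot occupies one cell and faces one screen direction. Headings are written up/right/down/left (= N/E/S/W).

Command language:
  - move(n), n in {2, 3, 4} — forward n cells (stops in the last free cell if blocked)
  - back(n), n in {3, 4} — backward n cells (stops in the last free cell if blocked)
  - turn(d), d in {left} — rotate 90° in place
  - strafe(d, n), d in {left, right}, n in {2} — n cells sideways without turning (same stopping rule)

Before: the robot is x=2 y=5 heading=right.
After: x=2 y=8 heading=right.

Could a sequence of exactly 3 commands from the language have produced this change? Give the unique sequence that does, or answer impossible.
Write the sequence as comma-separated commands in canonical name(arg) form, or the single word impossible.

strafe(left, 2), strafe(left, 2), strafe(left, 2)

key: the second strafe(left, 2) runs into the grid edge before its full distance
begin: x=2 y=5 heading=right
1. strafe(left, 2) → x=2 y=7 heading=right
2. strafe(left, 2) → x=2 y=8 heading=right
3. strafe(left, 2) → x=2 y=8 heading=right
all 512 alternatives checked — unique.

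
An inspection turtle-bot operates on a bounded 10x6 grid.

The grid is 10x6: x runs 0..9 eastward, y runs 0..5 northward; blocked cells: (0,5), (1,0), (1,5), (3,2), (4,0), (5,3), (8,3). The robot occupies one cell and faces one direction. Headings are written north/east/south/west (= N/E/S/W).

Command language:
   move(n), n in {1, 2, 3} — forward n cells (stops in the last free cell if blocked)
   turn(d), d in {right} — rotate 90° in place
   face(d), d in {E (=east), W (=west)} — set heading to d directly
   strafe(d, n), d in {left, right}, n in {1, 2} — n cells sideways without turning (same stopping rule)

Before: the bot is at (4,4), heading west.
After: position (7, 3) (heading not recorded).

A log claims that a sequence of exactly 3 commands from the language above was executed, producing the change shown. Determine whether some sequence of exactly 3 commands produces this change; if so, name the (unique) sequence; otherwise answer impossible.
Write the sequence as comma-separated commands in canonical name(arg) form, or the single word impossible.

key: order matters: swapping face(E) and strafe(right, 1) lands elsewhere
start: at (4,4), heading west
t=1 face(E) ⇒ at (4,4), heading east
t=2 move(3) ⇒ at (7,4), heading east
t=3 strafe(right, 1) ⇒ at (7,3), heading east
all 1000 alternatives checked — unique.

face(E), move(3), strafe(right, 1)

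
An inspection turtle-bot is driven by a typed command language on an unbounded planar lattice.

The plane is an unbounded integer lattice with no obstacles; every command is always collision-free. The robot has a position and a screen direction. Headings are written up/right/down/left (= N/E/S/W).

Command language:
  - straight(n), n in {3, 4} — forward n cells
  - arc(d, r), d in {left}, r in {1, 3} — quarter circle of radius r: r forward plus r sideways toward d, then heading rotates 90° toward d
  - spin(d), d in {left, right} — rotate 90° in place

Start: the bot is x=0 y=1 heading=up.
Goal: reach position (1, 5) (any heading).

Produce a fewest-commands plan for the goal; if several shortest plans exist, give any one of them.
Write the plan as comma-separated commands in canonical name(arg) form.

from: x=0 y=1 heading=up
t=1 spin(right) ⇒ x=0 y=1 heading=right
t=2 arc(left, 1) ⇒ x=1 y=2 heading=up
t=3 straight(3) ⇒ x=1 y=5 heading=up
no 2-step plan works, so 3 is optimal.

spin(right), arc(left, 1), straight(3)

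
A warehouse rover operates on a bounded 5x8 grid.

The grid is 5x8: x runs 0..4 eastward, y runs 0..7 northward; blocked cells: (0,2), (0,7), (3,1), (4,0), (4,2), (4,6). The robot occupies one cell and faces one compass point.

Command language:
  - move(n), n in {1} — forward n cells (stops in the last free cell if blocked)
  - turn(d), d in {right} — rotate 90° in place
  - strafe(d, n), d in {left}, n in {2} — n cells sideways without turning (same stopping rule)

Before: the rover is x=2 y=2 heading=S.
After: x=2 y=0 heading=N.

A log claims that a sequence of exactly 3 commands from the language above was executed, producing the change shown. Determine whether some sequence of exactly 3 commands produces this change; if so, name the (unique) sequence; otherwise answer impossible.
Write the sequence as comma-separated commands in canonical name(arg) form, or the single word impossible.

turn(right), strafe(left, 2), turn(right)

key: cell and facing (now N) both changed — the 3 commands mix motion and turning
from: x=2 y=2 heading=S
[1] after turn(right): x=2 y=2 heading=W
[2] after strafe(left, 2): x=2 y=0 heading=W
[3] after turn(right): x=2 y=0 heading=N
all 27 alternatives checked — unique.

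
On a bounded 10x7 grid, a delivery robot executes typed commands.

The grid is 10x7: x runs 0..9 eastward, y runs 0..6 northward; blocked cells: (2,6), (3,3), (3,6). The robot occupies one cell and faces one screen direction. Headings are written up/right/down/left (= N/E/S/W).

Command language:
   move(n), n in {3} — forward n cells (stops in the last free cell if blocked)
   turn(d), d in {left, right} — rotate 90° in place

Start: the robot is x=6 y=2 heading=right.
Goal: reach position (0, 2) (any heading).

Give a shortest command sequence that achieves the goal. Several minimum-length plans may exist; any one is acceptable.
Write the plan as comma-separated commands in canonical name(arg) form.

initial: x=6 y=2 heading=right
step 1 (turn(left)): x=6 y=2 heading=up
step 2 (turn(left)): x=6 y=2 heading=left
step 3 (move(3)): x=3 y=2 heading=left
step 4 (move(3)): x=0 y=2 heading=left
no 3-step plan works, so 4 is optimal.

turn(left), turn(left), move(3), move(3)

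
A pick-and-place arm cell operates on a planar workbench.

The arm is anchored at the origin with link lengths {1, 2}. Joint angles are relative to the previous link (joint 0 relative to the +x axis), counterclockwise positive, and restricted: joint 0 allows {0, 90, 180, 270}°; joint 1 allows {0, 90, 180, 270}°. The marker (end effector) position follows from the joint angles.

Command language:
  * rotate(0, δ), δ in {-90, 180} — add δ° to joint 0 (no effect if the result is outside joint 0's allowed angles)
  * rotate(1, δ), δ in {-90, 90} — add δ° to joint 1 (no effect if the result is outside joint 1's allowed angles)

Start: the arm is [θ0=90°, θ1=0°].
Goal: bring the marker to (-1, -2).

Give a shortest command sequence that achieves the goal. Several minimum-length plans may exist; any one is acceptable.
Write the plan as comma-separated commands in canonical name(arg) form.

initial: [θ0=90°, θ1=0°]
1. rotate(0, 180) → [θ0=270°, θ1=0°]
2. rotate(1, 90) → [θ0=270°, θ1=90°]
3. rotate(0, -90) → [θ0=180°, θ1=90°]
shorter routes all fall short; 3 is best.

rotate(0, 180), rotate(1, 90), rotate(0, -90)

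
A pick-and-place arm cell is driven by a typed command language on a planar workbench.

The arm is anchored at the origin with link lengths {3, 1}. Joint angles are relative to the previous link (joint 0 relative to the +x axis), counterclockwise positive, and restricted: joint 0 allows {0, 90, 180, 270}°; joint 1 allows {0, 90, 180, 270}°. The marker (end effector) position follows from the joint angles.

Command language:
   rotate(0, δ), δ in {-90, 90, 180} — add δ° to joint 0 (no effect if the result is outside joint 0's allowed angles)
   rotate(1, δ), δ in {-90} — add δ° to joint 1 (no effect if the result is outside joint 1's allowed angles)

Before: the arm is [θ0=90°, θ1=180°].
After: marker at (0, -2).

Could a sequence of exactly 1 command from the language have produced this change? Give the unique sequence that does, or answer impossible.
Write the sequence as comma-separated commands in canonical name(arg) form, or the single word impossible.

from: [θ0=90°, θ1=180°]
step 1 (rotate(0, 180)): [θ0=270°, θ1=180°]
no other 1-command option fits: unique.

rotate(0, 180)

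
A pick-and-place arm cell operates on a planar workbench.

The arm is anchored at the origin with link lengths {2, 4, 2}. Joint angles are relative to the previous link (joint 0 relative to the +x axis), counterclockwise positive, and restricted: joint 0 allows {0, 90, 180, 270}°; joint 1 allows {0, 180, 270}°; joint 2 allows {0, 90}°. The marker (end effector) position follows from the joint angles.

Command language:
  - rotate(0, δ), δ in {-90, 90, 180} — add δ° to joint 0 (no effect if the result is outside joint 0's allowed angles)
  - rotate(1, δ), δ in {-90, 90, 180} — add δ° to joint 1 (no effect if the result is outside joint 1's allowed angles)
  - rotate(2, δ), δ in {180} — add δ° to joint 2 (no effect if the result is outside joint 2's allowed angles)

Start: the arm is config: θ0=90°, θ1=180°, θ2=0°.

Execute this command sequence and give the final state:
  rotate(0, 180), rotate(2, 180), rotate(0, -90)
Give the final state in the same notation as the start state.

config: θ0=180°, θ1=180°, θ2=0°

start: config: θ0=90°, θ1=180°, θ2=0°
1. rotate(0, 180) → config: θ0=270°, θ1=180°, θ2=0°
2. rotate(2, 180) → config: θ0=270°, θ1=180°, θ2=0°
3. rotate(0, -90) → config: θ0=180°, θ1=180°, θ2=0°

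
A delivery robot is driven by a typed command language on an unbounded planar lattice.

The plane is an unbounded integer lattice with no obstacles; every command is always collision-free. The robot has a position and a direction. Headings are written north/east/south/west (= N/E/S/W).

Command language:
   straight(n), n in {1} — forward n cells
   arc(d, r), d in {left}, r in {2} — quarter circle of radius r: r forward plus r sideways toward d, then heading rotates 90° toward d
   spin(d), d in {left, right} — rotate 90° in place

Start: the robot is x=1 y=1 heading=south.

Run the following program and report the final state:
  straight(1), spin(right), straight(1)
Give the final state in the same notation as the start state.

x=0 y=0 heading=west

begin: x=1 y=1 heading=south
step 1 (straight(1)): x=1 y=0 heading=south
step 2 (spin(right)): x=1 y=0 heading=west
step 3 (straight(1)): x=0 y=0 heading=west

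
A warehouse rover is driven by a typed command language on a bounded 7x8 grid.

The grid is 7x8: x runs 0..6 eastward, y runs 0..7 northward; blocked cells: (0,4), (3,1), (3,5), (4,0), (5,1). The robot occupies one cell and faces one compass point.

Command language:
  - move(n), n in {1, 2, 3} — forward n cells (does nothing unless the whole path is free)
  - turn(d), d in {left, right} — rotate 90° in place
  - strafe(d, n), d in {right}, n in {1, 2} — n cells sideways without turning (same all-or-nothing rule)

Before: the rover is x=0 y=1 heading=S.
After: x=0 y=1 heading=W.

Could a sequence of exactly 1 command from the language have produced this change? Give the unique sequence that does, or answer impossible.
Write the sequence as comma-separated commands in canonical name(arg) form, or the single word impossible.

key: (0,1) unchanged — the single command moves nothing
t0: x=0 y=1 heading=S
t=1 turn(right) ⇒ x=0 y=1 heading=W
no rival 1-sequence matches.

turn(right)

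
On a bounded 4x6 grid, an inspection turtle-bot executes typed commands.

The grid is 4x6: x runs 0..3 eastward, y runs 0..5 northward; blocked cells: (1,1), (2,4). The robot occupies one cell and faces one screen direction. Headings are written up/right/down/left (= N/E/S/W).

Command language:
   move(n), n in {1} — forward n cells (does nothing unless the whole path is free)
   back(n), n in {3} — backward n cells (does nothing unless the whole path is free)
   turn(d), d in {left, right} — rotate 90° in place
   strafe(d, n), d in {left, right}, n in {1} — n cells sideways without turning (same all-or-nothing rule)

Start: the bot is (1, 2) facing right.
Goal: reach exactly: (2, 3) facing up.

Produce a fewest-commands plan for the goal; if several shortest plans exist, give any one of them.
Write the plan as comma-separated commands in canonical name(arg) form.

strafe(left, 1), turn(left), strafe(right, 1)

from: (1, 2) facing right
t=1 strafe(left, 1) ⇒ (1, 3) facing right
t=2 turn(left) ⇒ (1, 3) facing up
t=3 strafe(right, 1) ⇒ (2, 3) facing up
no 2-step plan works, so 3 is optimal.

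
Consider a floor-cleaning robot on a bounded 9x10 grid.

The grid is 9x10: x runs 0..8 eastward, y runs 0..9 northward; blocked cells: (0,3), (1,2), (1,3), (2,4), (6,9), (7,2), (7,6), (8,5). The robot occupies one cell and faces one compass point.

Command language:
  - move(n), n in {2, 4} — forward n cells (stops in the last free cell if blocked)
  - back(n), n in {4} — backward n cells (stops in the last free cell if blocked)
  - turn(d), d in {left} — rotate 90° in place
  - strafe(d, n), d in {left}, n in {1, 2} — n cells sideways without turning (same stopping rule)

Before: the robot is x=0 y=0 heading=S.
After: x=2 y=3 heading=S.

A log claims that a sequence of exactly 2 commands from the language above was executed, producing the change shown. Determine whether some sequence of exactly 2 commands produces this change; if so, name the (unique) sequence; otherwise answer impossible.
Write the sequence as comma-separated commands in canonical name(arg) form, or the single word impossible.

key: order matters: swapping strafe(left, 2) and back(4) lands elsewhere
start: x=0 y=0 heading=S
1. strafe(left, 2) → x=2 y=0 heading=S
2. back(4) → x=2 y=3 heading=S
uniquely the one of 36 2-step routes that fits.

strafe(left, 2), back(4)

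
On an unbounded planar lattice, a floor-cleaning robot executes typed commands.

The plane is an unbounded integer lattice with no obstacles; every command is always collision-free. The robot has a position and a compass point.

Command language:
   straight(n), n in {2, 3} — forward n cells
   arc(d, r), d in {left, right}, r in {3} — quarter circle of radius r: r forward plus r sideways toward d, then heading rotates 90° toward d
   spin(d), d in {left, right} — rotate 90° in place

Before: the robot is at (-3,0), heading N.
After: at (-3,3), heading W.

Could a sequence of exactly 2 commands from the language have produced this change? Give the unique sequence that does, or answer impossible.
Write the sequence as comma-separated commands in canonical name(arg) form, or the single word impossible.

key: position moved to (-3,3) AND the heading swung to W — translation plus rotation needed
t0: at (-3,0), heading N
t=1 straight(3) ⇒ at (-3,3), heading N
t=2 spin(left) ⇒ at (-3,3), heading W
no other 2-command option fits: unique.

straight(3), spin(left)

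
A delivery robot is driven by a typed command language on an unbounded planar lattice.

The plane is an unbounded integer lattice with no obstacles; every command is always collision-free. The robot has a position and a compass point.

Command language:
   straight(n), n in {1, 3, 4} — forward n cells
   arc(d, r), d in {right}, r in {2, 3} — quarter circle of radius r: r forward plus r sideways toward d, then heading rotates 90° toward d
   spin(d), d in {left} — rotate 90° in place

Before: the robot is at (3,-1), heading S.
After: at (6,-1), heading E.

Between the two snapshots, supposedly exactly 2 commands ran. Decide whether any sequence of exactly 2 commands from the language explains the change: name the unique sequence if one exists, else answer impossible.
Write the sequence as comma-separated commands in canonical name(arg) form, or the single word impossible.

spin(left), straight(3)

key: running straight(3) before spin(left) would end elsewhere — order is forced
start: at (3,-1), heading S
step 1 (spin(left)): at (3,-1), heading E
step 2 (straight(3)): at (6,-1), heading E
no other 2-command option fits: unique.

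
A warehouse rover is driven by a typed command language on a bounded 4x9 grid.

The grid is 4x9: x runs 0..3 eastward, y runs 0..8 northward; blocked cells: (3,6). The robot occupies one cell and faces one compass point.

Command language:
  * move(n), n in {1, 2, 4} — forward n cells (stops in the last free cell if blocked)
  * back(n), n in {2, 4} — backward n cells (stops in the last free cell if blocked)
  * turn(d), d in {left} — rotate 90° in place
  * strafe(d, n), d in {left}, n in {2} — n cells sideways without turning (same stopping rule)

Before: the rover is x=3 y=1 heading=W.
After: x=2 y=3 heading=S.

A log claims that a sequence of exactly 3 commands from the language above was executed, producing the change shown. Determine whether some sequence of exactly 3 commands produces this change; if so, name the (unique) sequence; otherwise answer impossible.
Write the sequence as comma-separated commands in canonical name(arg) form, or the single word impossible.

key: running back(2) before move(1) would end elsewhere — order is forced
t0: x=3 y=1 heading=W
step 1 (move(1)): x=2 y=1 heading=W
step 2 (turn(left)): x=2 y=1 heading=S
step 3 (back(2)): x=2 y=3 heading=S
no other 3-command option fits: unique.

move(1), turn(left), back(2)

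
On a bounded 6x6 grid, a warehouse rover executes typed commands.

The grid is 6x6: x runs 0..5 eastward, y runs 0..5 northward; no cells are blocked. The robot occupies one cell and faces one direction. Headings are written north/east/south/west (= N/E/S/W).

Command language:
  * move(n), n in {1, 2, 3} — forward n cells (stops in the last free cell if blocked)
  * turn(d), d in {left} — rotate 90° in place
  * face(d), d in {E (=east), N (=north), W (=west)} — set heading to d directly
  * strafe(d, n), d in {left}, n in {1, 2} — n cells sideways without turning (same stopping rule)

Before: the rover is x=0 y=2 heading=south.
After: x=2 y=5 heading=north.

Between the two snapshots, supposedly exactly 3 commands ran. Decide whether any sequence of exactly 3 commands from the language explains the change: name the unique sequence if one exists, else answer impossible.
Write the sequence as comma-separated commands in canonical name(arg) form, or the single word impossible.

strafe(left, 2), face(N), move(3)

key: cell and facing (now N) both changed — the 3 commands mix motion and turning
from: x=0 y=2 heading=south
[1] after strafe(left, 2): x=2 y=2 heading=south
[2] after face(N): x=2 y=2 heading=north
[3] after move(3): x=2 y=5 heading=north
all 729 alternatives checked — unique.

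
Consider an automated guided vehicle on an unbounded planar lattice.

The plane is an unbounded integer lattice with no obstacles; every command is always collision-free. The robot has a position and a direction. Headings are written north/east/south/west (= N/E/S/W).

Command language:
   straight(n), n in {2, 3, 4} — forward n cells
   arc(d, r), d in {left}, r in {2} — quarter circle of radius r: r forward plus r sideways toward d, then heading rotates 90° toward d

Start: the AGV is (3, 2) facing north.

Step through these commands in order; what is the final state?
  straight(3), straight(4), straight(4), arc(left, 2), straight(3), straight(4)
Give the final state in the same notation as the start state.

(-6, 15) facing west

from: (3, 2) facing north
t=1 straight(3) ⇒ (3, 5) facing north
t=2 straight(4) ⇒ (3, 9) facing north
t=3 straight(4) ⇒ (3, 13) facing north
t=4 arc(left, 2) ⇒ (1, 15) facing west
t=5 straight(3) ⇒ (-2, 15) facing west
t=6 straight(4) ⇒ (-6, 15) facing west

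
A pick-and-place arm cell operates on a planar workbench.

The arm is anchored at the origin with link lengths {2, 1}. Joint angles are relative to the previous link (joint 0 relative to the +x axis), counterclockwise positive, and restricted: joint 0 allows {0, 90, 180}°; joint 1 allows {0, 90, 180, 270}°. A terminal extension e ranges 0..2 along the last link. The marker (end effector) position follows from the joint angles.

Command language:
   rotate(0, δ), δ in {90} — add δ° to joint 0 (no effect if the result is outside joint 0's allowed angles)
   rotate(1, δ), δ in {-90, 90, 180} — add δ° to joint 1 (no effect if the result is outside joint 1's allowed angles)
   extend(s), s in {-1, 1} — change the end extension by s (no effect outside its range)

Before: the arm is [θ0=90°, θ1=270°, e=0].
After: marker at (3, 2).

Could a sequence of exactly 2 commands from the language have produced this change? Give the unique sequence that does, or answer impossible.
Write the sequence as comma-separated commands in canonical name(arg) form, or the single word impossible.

extend(1), extend(1)

from: [θ0=90°, θ1=270°, e=0]
step 1 (extend(1)): [θ0=90°, θ1=270°, e=1]
step 2 (extend(1)): [θ0=90°, θ1=270°, e=2]
all 36 alternatives checked — unique.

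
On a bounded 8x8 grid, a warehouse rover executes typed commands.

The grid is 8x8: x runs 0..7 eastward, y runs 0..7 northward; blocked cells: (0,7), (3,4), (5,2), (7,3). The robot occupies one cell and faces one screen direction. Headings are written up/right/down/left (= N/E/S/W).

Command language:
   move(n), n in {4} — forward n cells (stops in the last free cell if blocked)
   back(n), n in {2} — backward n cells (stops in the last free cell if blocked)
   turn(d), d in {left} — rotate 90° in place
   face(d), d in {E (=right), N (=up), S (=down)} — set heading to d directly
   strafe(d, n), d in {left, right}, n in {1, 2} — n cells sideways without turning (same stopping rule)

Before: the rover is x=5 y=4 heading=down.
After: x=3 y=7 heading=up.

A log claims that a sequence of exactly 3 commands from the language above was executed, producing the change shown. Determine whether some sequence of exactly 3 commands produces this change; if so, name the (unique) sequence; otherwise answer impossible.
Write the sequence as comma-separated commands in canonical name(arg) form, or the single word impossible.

key: cell and facing (now N) both changed — the 3 commands mix motion and turning
initial: x=5 y=4 heading=down
step 1 (face(N)): x=5 y=4 heading=up
step 2 (move(4)): x=5 y=7 heading=up
step 3 (strafe(left, 2)): x=3 y=7 heading=up
all 1000 alternatives checked — unique.

face(N), move(4), strafe(left, 2)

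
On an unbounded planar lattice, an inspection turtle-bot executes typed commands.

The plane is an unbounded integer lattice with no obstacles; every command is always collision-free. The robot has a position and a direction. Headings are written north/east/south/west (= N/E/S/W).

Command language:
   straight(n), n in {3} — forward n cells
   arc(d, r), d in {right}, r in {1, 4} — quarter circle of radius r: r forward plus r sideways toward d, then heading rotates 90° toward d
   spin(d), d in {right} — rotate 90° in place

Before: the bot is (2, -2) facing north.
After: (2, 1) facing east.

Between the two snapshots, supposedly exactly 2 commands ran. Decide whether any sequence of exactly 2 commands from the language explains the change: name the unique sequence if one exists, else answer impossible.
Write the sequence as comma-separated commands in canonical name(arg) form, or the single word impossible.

key: running spin(right) before straight(3) would end elsewhere — order is forced
t0: (2, -2) facing north
[1] after straight(3): (2, 1) facing north
[2] after spin(right): (2, 1) facing east
uniquely the one of 16 2-step routes that fits.

straight(3), spin(right)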